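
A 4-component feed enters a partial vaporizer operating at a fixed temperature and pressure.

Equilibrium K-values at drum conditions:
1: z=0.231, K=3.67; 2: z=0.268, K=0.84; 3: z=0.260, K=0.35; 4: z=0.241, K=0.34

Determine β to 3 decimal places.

Iterate (Newton) starting at β = 0.65:
  β = 0.650: g = -0.3936, g' = -0.880 → β = 0.203
  β = 0.203: g = -0.0224, g' = -0.986 → β = 0.180
  β = 0.180: g = 0.0005, g' = -1.035 → β = 0.181
Converged at β = 0.181.

β = 0.181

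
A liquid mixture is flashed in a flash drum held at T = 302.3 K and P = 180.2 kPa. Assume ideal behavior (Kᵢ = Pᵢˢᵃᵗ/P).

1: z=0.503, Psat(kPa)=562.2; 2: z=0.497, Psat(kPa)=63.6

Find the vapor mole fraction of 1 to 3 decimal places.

y_1 = 0.730

Raoult's law: Kᵢ = Pᵢˢᵃᵗ/P = Pᵢˢᵃᵗ/180.2.
  K_1 = 562.2/180.2 = 3.11987, K_2 = 63.6/180.2 = 0.35294
Binary case is linear: z₁(K₁−1)(1+β(K₂−1)) + z₂(K₂−1)(1+β(K₁−1)) = 0
⇒ β = [z₁(K₁−1)+z₂(K₂−1)] / [−(K₁−1)(K₂−1)] = 0.7447/1.3717 = 0.543
Compositions from xᵢ = zᵢ/(1+β(Kᵢ−1)), yᵢ = Kᵢxᵢ:
  1: x = 0.234, y = 0.730
  2: x = 0.766, y = 0.270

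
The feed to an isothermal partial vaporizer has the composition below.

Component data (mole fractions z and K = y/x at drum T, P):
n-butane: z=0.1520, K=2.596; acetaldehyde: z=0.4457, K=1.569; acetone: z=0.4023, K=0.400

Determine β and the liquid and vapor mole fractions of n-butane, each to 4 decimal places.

Newton iteration, β⁰ = 0.5:
  β = 0.5000: g = -0.01247, g' = -0.5028 → β = 0.4752
  β = 0.4752: g = -0.00006, g' = -0.4980 → β = 0.4751
Converged at β = 0.4751.
Compositions from xᵢ = zᵢ/(1+β(Kᵢ−1)), yᵢ = Kᵢxᵢ:
  n-butane: x = 0.0865, y = 0.2244
  acetaldehyde: x = 0.3509, y = 0.5505
  acetone: x = 0.5627, y = 0.2251

β = 0.4751, x_n-butane = 0.0865, y_n-butane = 0.2244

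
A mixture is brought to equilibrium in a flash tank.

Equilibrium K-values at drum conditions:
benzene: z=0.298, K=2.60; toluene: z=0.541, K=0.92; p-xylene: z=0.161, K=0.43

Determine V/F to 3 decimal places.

Newton–Raphson from V/F = 0.38:
  V/F = 0.380: g = 0.1347, g' = -0.384 → V/F = 0.731
  V/F = 0.731: g = 0.0165, g' = -0.320 → V/F = 0.783
  V/F = 0.783: g = -0.0001, g' = -0.325 → V/F = 0.782
Converged at V/F = 0.782.

V/F = 0.782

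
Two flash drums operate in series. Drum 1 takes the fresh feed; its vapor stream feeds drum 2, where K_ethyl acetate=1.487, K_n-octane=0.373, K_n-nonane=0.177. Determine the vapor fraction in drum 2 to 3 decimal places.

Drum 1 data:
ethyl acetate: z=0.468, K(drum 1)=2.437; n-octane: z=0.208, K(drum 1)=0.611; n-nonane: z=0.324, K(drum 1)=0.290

V/F (drum 2) = 0.404

Drum 1:
Let ψ₁ = V/F and solve Σ zᵢ(Kᵢ−1)/(1+ψ₁(Kᵢ−1)) = 0.
Feasibility: ΣzᵢKᵢ = 1.362, Σzᵢ/Kᵢ = 1.650 — both > 1, two phases present.
Newton iteration, ψ₁⁰ = 0.5:
  ψ₁ = 0.500: g = -0.0658, g' = -0.768 → ψ₁ = 0.414
  ψ₁ = 0.414: g = -0.0009, g' = -0.752 → ψ₁ = 0.413
Converged at ψ₁ = 0.413.
Drum-1 compositions:
  ethyl acetate: x = 0.294, y = 0.716
  n-octane: x = 0.248, y = 0.151
  n-nonane: x = 0.459, y = 0.133
Drum-2 feed = drum-1 vapor: z₂ = (0.7156, 0.1514, 0.1330).
Drum 2:
Let ψ₂ = V/F and solve Σ zᵢ(Kᵢ−1)/(1+ψ₂(Kᵢ−1)) = 0.
Feasibility: ΣzᵢKᵢ = 1.144, Σzᵢ/Kᵢ = 1.638 — both > 1, two phases present.
Newton–Raphson from ψ₂ = 0.67:
  ψ₂ = 0.670: g = -0.1449, g' = -0.721 → ψ₂ = 0.469
  ψ₂ = 0.469: g = -0.0290, g' = -0.471 → ψ₂ = 0.407
  ψ₂ = 0.407: g = -0.0013, g' = -0.429 → ψ₂ = 0.404
Converged at ψ₂ = 0.404.
  ethyl acetate: x = 0.598, y = 0.889
  n-octane: x = 0.203, y = 0.076
  n-nonane: x = 0.199, y = 0.035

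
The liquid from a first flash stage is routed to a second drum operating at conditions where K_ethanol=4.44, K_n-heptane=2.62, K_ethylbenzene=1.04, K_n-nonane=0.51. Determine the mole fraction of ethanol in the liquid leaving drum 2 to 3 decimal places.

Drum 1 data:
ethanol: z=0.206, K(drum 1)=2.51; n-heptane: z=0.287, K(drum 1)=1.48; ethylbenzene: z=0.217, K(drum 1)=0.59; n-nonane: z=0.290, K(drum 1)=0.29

Drum 1:
Newton–Raphson from ψ₁ = 0.64:
  ψ₁ = 0.640: g = -0.2344, g' = -0.718 → ψ₁ = 0.314
  ψ₁ = 0.314: g = -0.0362, g' = -0.556 → ψ₁ = 0.249
Converged at ψ₁ = 0.249.
Drum-1 compositions:
  ethanol: x = 0.150, y = 0.376
  n-heptane: x = 0.256, y = 0.379
  ethylbenzene: x = 0.242, y = 0.143
  n-nonane: x = 0.352, y = 0.102
Drum-2 feed = drum-1 liquid: z₂ = (0.1497, 0.2564, 0.2417, 0.3522).
Drum 2:
Rachford–Rice: g(ψ₂) = Σ zᵢ(Kᵢ−1)/(1+ψ₂(Kᵢ−1)) = 0.
g(0) = ΣzᵢKᵢ − 1 = 0.767 and g(1) = 1 − Σzᵢ/Kᵢ = -0.055, so a root lies in (0, 1).
Newton iteration, ψ₂⁰ = 0.5:
  ψ₂ = 0.500: g = 0.1997, g' = -0.594 → ψ₂ = 0.836
  ψ₂ = 0.836: g = 0.0261, g' = -0.482 → ψ₂ = 0.891
  ψ₂ = 0.891: g = -0.0001, g' = -0.487 → ψ₂ = 0.890
Converged at ψ₂ = 0.890.
  ethanol: x = 0.037, y = 0.164
  n-heptane: x = 0.105, y = 0.275
  ethylbenzene: x = 0.233, y = 0.243
  n-nonane: x = 0.625, y = 0.319

x_ethanol (drum 2) = 0.037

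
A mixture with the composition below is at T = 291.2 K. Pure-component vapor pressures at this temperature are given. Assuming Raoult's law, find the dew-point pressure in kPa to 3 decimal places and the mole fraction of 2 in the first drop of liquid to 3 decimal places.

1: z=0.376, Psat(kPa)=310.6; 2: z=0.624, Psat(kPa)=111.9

Pdew = 147.341 kPa, x_2 = 0.822

At the dew point ψ → 1, so Σzᵢ/Kᵢ = 1 with Kᵢ = Pᵢˢᵃᵗ/P ⇒ 1/P = Σzᵢ/Pᵢˢᵃᵗ.
1/P = 0.376/310.6 + 0.624/111.9 = 0.006787 ⇒ P = 147.341 kPa
xᵢ = zᵢP/Pᵢˢᵃᵗ ⇒ x_2 = 0.624·147.341/111.9 = 0.822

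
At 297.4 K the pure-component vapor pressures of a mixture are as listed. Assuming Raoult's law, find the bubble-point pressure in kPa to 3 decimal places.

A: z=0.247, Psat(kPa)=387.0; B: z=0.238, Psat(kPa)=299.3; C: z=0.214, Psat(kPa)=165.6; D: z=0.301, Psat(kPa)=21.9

Pbub = 208.853 kPa

At the bubble point ψ → 0, so ΣzᵢKᵢ = 1 with Kᵢ = Pᵢˢᵃᵗ/P ⇒ P = ΣzᵢPᵢˢᵃᵗ.
P = 0.247·387.0 + 0.238·299.3 + 0.214·165.6 + 0.301·21.9 = 208.853 kPa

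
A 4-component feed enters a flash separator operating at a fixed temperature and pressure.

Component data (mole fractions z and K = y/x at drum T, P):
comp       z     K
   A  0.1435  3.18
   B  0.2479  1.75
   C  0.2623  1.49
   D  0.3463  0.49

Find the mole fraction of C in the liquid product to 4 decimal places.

Material balance + equilibrium reduce to Σ zᵢ(Kᵢ−1)/(1+ψ(Kᵢ−1)) = 0.
Feasibility: ΣzᵢKᵢ = 1.4507, Σzᵢ/Kᵢ = 1.0696 — both > 1, two phases present.
Newton–Raphson from ψ = 0.5:
  ψ = 0.5000: g = 0.15107, g' = -0.4328 → ψ = 0.8491
  ψ = 0.8491: g = 0.00259, g' = -0.4476 → ψ = 0.8548
Converged at ψ = 0.8548.
Compositions from xᵢ = zᵢ/(1+ψ(Kᵢ−1)), yᵢ = Kᵢxᵢ:
  A: x = 0.0501, y = 0.1594
  B: x = 0.1511, y = 0.2643
  C: x = 0.1849, y = 0.2755
  D: x = 0.6140, y = 0.3008

x_C = 0.1849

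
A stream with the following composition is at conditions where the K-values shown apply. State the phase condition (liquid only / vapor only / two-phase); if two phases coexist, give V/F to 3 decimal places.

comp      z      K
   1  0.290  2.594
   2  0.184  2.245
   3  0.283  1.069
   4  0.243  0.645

vapor only

ΣzᵢKᵢ = 1.625; Σzᵢ/Kᵢ = 0.835.
Since Σzᵢ/Kᵢ < 1 the mixture is above its dew point — single vapor phase.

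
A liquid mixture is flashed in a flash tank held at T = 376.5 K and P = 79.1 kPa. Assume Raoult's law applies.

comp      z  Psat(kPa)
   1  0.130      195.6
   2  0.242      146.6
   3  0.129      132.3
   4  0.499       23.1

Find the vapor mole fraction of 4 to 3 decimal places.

Raoult's law: Kᵢ = Pᵢˢᵃᵗ/P = Pᵢˢᵃᵗ/79.1.
  K_1 = 195.6/79.1 = 2.47282, K_2 = 146.6/79.1 = 1.85335, K_3 = 132.3/79.1 = 1.67257, K_4 = 23.1/79.1 = 0.29204
Newton–Raphson from β = 0.7:
  β = 0.700: g = -0.4178, g' = -1.147 → β = 0.336
  β = 0.336: g = -0.1041, g' = -0.702 → β = 0.188
  β = 0.188: g = -0.0023, g' = -0.683 → β = 0.184
Converged at β = 0.184.
Compositions from xᵢ = zᵢ/(1+β(Kᵢ−1)), yᵢ = Kᵢxᵢ:
  1: x = 0.102, y = 0.253
  2: x = 0.209, y = 0.388
  3: x = 0.115, y = 0.192
  4: x = 0.574, y = 0.168

y_4 = 0.168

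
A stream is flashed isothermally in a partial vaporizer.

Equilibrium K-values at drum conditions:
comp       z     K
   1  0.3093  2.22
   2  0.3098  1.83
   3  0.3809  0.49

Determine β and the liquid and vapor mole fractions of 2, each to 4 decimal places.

β = 0.8359, x_2 = 0.1829, y_2 = 0.3347

Iterate (Newton) starting at β = 0.5:
  β = 0.5000: g = 0.15535, g' = -0.4627 → β = 0.8357
  β = 0.8357: g = 0.00010, g' = -0.4882 → β = 0.8359
Converged at β = 0.8359.
Compositions from xᵢ = zᵢ/(1+β(Kᵢ−1)), yᵢ = Kᵢxᵢ:
  1: x = 0.1531, y = 0.3399
  2: x = 0.1829, y = 0.3347
  3: x = 0.6640, y = 0.3253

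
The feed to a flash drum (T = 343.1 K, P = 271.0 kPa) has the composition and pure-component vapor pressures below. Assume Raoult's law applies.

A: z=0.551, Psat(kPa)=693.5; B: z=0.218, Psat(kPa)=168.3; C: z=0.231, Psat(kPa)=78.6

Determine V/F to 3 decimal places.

Raoult's law: Kᵢ = Pᵢˢᵃᵗ/P = Pᵢˢᵃᵗ/271.0.
  K_A = 693.5/271.0 = 2.55904, K_B = 168.3/271.0 = 0.62103, K_C = 78.6/271.0 = 0.29004
Material balance + equilibrium reduce to Σ zᵢ(Kᵢ−1)/(1+V/F(Kᵢ−1)) = 0.
g(0) = ΣzᵢKᵢ − 1 = 0.612 and g(1) = 1 − Σzᵢ/Kᵢ = -0.363, so a root lies in (0, 1).
Iterate (Newton) starting at V/F = 0.39:
  V/F = 0.390: g = 0.2105, g' = -0.784 → V/F = 0.659
  V/F = 0.659: g = 0.0058, g' = -0.792 → V/F = 0.666
Converged at V/F = 0.666.

V/F = 0.666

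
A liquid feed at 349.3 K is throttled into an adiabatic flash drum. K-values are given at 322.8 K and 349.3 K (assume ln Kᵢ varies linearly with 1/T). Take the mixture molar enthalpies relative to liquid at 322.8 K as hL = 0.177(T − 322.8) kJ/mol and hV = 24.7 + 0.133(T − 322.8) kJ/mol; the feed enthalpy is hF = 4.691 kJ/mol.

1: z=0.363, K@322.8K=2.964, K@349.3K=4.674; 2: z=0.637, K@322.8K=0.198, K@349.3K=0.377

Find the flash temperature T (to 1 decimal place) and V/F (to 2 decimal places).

Adiabatic flash: solve Rachford–Rice at each trial T, then check hF = ψ·hV(T) + (1−ψ)·hL(T).
  T = 322.8 K: K = (2.964, 0.198), RR gives ψ = 0.128, H_out = 3.169 kJ/mol
  T = 349.3 K: K = (4.674, 0.377), RR gives ψ = 0.409, H_out = 14.323 kJ/mol
  T = 336.1 K: K = (3.759, 0.277), RR gives ψ = 0.271, H_out = 8.894 kJ/mol
  T = 329.5 K: K = (3.349, 0.235), RR gives ψ = 0.204, H_out = 6.152 kJ/mol
  T = 326.1 K: K = (3.150, 0.216), RR gives ψ = 0.167, H_out = 4.674 kJ/mol
  T = 327.8 K: K = (3.248, 0.225), RR gives ψ = 0.185, H_out = 5.421 kJ/mol
Linear interpolation between T = 326.1 (H_out = 4.674) and T = 327.8 (H_out = 5.421) on hF = 4.691 gives T ≈ 326.1 K, at which ψ = 0.17.

T = 326.1 K, V/F = 0.17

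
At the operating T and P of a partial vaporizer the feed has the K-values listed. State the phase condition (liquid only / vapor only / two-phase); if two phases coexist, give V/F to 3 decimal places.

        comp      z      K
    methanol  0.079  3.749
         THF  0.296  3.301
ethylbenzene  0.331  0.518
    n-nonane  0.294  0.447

two-phase, V/F = 0.465

ΣzᵢKᵢ = 1.576; Σzᵢ/Kᵢ = 1.407.
Both exceed 1, so a two-phase solution exists.
Rachford–Rice: g(ψ) = Σ zᵢ(Kᵢ−1)/(1+ψ(Kᵢ−1)) = 0.
Newton–Raphson from ψ = 0.5:
  ψ = 0.500: g = -0.0267, g' = -0.750 → ψ = 0.464
  ψ = 0.464: g = 0.0004, g' = -0.772 → ψ = 0.465
Converged at ψ = 0.465.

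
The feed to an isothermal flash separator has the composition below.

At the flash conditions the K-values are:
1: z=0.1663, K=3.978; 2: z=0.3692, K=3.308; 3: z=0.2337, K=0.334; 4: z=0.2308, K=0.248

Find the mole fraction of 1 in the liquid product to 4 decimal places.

x_1 = 0.0618

Rachford–Rice: g(ψ) = Σ zᵢ(Kᵢ−1)/(1+ψ(Kᵢ−1)) = 0.
Feasibility: ΣzᵢKᵢ = 2.0181, Σzᵢ/Kᵢ = 1.7838 — both > 1, two phases present.
Newton iteration, ψ⁰ = 0.5:
  ψ = 0.5000: g = 0.08307, g' = -1.2301 → ψ = 0.5675
Converged at ψ = 0.5675.
Compositions from xᵢ = zᵢ/(1+ψ(Kᵢ−1)), yᵢ = Kᵢxᵢ:
  1: x = 0.0618, y = 0.2459
  2: x = 0.1598, y = 0.5287
  3: x = 0.3757, y = 0.1255
  4: x = 0.4026, y = 0.0999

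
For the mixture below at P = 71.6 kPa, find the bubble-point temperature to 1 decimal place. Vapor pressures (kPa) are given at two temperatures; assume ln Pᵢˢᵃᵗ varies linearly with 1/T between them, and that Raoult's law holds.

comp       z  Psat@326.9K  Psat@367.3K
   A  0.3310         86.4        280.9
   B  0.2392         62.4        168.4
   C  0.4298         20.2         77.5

T = 337.0 K

Bubble-point temperature: ΣzᵢPᵢˢᵃᵗ(T) = P. Interpolate ln Pᵢˢᵃᵗ = aᵢ + bᵢ/T.
  T = 326.9 K: ΣzᵢPᵢˢᵃᵗ = 52.21 kPa
  T = 367.3 K: ΣzᵢPᵢˢᵃᵗ = 166.57 kPa
  T = 347.1 K: ΣzᵢPᵢˢᵃᵗ = 96.29 kPa
  T = 337.0 K: ΣzᵢPᵢˢᵃᵗ = 71.52 kPa
  T = 342.1 K: ΣzᵢPᵢˢᵃᵗ = 83.28 kPa
  T = 339.6 K: ΣzᵢPᵢˢᵃᵗ = 77.33 kPa
Interpolating between 337.0 K and 339.6 K gives T ≈ 337.0 K.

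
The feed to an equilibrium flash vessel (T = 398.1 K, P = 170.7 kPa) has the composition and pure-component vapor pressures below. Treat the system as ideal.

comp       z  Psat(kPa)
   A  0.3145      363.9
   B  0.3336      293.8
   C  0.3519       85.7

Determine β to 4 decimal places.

Raoult's law: Kᵢ = Pᵢˢᵃᵗ/P = Pᵢˢᵃᵗ/170.7.
  K_A = 363.9/170.7 = 2.131810, K_B = 293.8/170.7 = 1.721148, K_C = 85.7/170.7 = 0.502050
Material balance + equilibrium reduce to Σ zᵢ(Kᵢ−1)/(1+β(Kᵢ−1)) = 0.
g(0) = ΣzᵢKᵢ − 1 = 0.4213 and g(1) = 1 − Σzᵢ/Kᵢ = -0.0423, so a root lies in (0, 1).
Newton iteration, β⁰ = 0.5:
  β = 0.5000: g = 0.17082, g' = -0.4127 → β = 0.9139
  β = 0.9139: g = -0.00158, g' = -0.4542 → β = 0.9104
Converged at β = 0.9104.

β = 0.9104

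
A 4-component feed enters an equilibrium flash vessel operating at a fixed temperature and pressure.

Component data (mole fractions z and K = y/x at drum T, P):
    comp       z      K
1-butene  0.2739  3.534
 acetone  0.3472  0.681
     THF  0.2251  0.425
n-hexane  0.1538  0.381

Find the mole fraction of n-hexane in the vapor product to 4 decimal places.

Let ψ = V/F and solve Σ zᵢ(Kᵢ−1)/(1+ψ(Kᵢ−1)) = 0.
Feasibility: ΣzᵢKᵢ = 1.3587, Σzᵢ/Kᵢ = 1.5207 — both > 1, two phases present.
Newton–Raphson from ψ = 0.5:
  ψ = 0.5000: g = -0.14515, g' = -0.6624 → ψ = 0.2809
  ψ = 0.2809: g = 0.01421, g' = -0.8351 → ψ = 0.2979
  ψ = 0.2979: g = 0.00021, g' = -0.8112 → ψ = 0.2982
Converged at ψ = 0.2982.
Compositions from xᵢ = zᵢ/(1+ψ(Kᵢ−1)), yᵢ = Kᵢxᵢ:
  1-butene: x = 0.1560, y = 0.5514
  acetone: x = 0.3837, y = 0.2613
  THF: x = 0.2717, y = 0.1155
  n-hexane: x = 0.1886, y = 0.0719

y_n-hexane = 0.0719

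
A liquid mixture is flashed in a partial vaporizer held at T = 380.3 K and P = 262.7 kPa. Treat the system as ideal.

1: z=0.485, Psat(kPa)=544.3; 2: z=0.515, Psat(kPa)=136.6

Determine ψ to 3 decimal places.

Raoult's law: Kᵢ = Pᵢˢᵃᵗ/P = Pᵢˢᵃᵗ/262.7.
  K_1 = 544.3/262.7 = 2.07195, K_2 = 136.6/262.7 = 0.51998
Material balance + equilibrium reduce to Σ zᵢ(Kᵢ−1)/(1+ψ(Kᵢ−1)) = 0.
Feasibility: ΣzᵢKᵢ = 1.273, Σzᵢ/Kᵢ = 1.224 — both > 1, two phases present.
Newton iteration, ψ⁰ = 0.5:
  ψ = 0.500: g = 0.0132, g' = -0.442 → ψ = 0.530
Converged at ψ = 0.530.

ψ = 0.530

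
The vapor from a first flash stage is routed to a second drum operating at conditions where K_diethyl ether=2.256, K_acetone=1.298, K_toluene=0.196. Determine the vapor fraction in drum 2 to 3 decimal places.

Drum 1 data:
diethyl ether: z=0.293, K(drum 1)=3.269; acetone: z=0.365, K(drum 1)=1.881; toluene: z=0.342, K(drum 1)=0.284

V/F (drum 2) = 0.724

Drum 1:
Material balance + equilibrium reduce to Σ zᵢ(Kᵢ−1)/(1+ψ₁(Kᵢ−1)) = 0.
Feasibility: ΣzᵢKᵢ = 1.742, Σzᵢ/Kᵢ = 1.488 — both > 1, two phases present.
Newton iteration, ψ₁⁰ = 0.5:
  ψ₁ = 0.500: g = 0.1533, g' = -0.893 → ψ₁ = 0.672
  ψ₁ = 0.672: g = -0.0063, g' = -0.999 → ψ₁ = 0.665
Converged at ψ₁ = 0.665.
Drum-1 compositions:
  diethyl ether: x = 0.117, y = 0.382
  acetone: x = 0.230, y = 0.433
  toluene: x = 0.653, y = 0.185
Drum-2 feed = drum-1 vapor: z₂ = (0.3817, 0.4329, 0.1855).
Drum 2:
Rachford–Rice: g(ψ₂) = Σ zᵢ(Kᵢ−1)/(1+ψ₂(Kᵢ−1)) = 0.
Feasibility: ΣzᵢKᵢ = 1.459, Σzᵢ/Kᵢ = 1.449 — both > 1, two phases present.
Newton–Raphson from ψ₂ = 0.5:
  ψ₂ = 0.500: g = 0.1573, g' = -0.592 → ψ₂ = 0.766
  ψ₂ = 0.766: g = -0.0388, g' = -0.994 → ψ₂ = 0.727
  ψ₂ = 0.727: g = -0.0022, g' = -0.885 → ψ₂ = 0.724
Converged at ψ₂ = 0.724.
  diethyl ether: x = 0.200, y = 0.451
  acetone: x = 0.356, y = 0.462
  toluene: x = 0.444, y = 0.087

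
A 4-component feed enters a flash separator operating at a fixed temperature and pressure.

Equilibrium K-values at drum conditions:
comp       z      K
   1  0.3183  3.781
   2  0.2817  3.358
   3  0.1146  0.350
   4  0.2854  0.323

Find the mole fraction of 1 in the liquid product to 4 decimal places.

x_1 = 0.1040

Rachford–Rice: g(β) = Σ zᵢ(Kᵢ−1)/(1+β(Kᵢ−1)) = 0.
g(0) = ΣzᵢKᵢ − 1 = 1.2817 and g(1) = 1 − Σzᵢ/Kᵢ = -0.3791, so a root lies in (0, 1).
Newton iteration, β⁰ = 0.5:
  β = 0.5000: g = 0.27269, g' = -1.1659 → β = 0.7339
  β = 0.7339: g = 0.00791, g' = -1.1700 → β = 0.7407
  β = 0.7407: g = -0.00002, g' = -1.1769 → β = 0.7406
Converged at β = 0.7406.
Compositions from xᵢ = zᵢ/(1+β(Kᵢ−1)), yᵢ = Kᵢxᵢ:
  1: x = 0.1040, y = 0.3933
  2: x = 0.1026, y = 0.3444
  3: x = 0.2210, y = 0.0773
  4: x = 0.5724, y = 0.1849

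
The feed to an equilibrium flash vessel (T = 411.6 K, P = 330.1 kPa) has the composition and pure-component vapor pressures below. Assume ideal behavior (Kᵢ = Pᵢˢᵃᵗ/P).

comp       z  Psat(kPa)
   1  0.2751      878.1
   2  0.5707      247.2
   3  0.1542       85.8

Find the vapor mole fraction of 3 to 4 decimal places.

y_3 = 0.0518

Raoult's law: Kᵢ = Pᵢˢᵃᵗ/P = Pᵢˢᵃᵗ/330.1.
  K_1 = 878.1/330.1 = 2.660103, K_2 = 247.2/330.1 = 0.748864, K_3 = 85.8/330.1 = 0.259921
Rachford–Rice: g(ψ) = Σ zᵢ(Kᵢ−1)/(1+ψ(Kᵢ−1)) = 0.
g(0) = ΣzᵢKᵢ − 1 = 0.1993 and g(1) = 1 − Σzᵢ/Kᵢ = -0.4588, so a root lies in (0, 1).
Iterate (Newton) starting at ψ = 0.5:
  ψ = 0.5000: g = -0.09551, g' = -0.4863 → ψ = 0.3036
  ψ = 0.3036: g = 0.00131, g' = -0.5179 → ψ = 0.3061
Converged at ψ = 0.3061.
Compositions from xᵢ = zᵢ/(1+ψ(Kᵢ−1)), yᵢ = Kᵢxᵢ:
  1: x = 0.1824, y = 0.4852
  2: x = 0.6182, y = 0.4630
  3: x = 0.1994, y = 0.0518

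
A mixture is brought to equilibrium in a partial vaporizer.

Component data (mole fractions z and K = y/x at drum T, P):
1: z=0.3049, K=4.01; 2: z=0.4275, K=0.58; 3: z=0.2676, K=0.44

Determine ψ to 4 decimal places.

ψ = 0.4092

Let ψ = V/F and solve Σ zᵢ(Kᵢ−1)/(1+ψ(Kᵢ−1)) = 0.
Feasibility: ΣzᵢKᵢ = 1.5883, Σzᵢ/Kᵢ = 1.4213 — both > 1, two phases present.
Newton–Raphson from ψ = 0.39:
  ψ = 0.3900: g = 0.01572, g' = -0.8298 → ψ = 0.4089
  ψ = 0.4089: g = 0.00023, g' = -0.8061 → ψ = 0.4092
Converged at ψ = 0.4092.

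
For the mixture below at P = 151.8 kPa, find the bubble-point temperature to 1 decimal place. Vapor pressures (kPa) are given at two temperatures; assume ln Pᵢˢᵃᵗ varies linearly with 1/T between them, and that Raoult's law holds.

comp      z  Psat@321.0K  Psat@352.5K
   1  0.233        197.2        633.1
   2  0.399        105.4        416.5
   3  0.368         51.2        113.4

Bubble-point temperature: ΣzᵢPᵢˢᵃᵗ(T) = P. Interpolate ln Pᵢˢᵃᵗ = aᵢ + bᵢ/T.
  T = 321.0 K: ΣzᵢPᵢˢᵃᵗ = 106.84 kPa
  T = 352.5 K: ΣzᵢPᵢˢᵃᵗ = 355.43 kPa
  T = 336.8 K: ΣzᵢPᵢˢᵃᵗ = 199.88 kPa
  T = 328.9 K: ΣzᵢPᵢˢᵃᵗ = 147.04 kPa
  T = 332.9 K: ΣzᵢPᵢˢᵃᵗ = 172.03 kPa
  T = 330.9 K: ΣzᵢPᵢˢᵃᵗ = 159.11 kPa
Interpolating between 328.9 K and 330.9 K gives T ≈ 329.7 K.

T = 329.7 K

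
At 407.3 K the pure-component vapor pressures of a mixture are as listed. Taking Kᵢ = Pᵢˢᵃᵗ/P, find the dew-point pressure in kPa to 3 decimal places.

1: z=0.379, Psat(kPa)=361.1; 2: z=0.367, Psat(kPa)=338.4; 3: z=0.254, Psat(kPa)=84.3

Pdew = 194.283 kPa

At the dew point ψ → 1, so Σzᵢ/Kᵢ = 1 with Kᵢ = Pᵢˢᵃᵗ/P ⇒ 1/P = Σzᵢ/Pᵢˢᵃᵗ.
1/P = 0.379/361.1 + 0.367/338.4 + 0.254/84.3 = 0.005147 ⇒ P = 194.283 kPa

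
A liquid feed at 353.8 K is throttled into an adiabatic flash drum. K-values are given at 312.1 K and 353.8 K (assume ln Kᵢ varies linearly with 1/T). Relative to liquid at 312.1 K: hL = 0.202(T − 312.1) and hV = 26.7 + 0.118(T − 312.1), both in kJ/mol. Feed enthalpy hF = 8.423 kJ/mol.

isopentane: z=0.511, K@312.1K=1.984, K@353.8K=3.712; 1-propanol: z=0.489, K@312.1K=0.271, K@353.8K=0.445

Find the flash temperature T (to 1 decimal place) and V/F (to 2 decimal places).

Adiabatic flash: solve Rachford–Rice at each trial T, then check hF = ψ·hV(T) + (1−ψ)·hL(T).
  T = 312.1 K: K = (1.984, 0.271), RR gives ψ = 0.204, H_out = 5.447 kJ/mol
  T = 353.8 K: K = (3.712, 0.445), RR gives ψ = 0.740, H_out = 25.599 kJ/mol
  T = 333.0 K: K = (2.770, 0.353), RR gives ψ = 0.513, H_out = 17.027 kJ/mol
  T = 322.6 K: K = (2.359, 0.311), RR gives ψ = 0.382, H_out = 11.971 kJ/mol
  T = 317.4 K: K = (2.168, 0.291), RR gives ψ = 0.302, H_out = 8.995 kJ/mol
  T = 314.8 K: K = (2.077, 0.281), RR gives ψ = 0.256, H_out = 7.334 kJ/mol
  T = 316.1 K: K = (2.122, 0.286), RR gives ψ = 0.280, H_out = 8.182 kJ/mol
Linear interpolation between T = 316.1 (H_out = 8.182) and T = 317.4 (H_out = 8.995) on hF = 8.423 gives T ≈ 316.5 K, at which ψ = 0.29.

T = 316.5 K, V/F = 0.29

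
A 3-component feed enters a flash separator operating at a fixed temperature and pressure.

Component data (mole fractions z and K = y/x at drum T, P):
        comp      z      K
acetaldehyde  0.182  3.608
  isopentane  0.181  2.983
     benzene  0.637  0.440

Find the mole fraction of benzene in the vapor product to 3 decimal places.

Let ψ = V/F and solve Σ zᵢ(Kᵢ−1)/(1+ψ(Kᵢ−1)) = 0.
Check two-phase: ΣzᵢKᵢ = 1.477 > 1 and Σzᵢ/Kᵢ = 1.559 > 1, so g(0) = 0.477 > 0 and g(1) = -0.559 < 0.
Newton iteration, ψ⁰ = 0.5:
  ψ = 0.500: g = -0.1092, g' = -0.798 → ψ = 0.363
  ψ = 0.363: g = 0.0047, g' = -0.882 → ψ = 0.368
Converged at ψ = 0.368.
Compositions from xᵢ = zᵢ/(1+ψ(Kᵢ−1)), yᵢ = Kᵢxᵢ:
  acetaldehyde: x = 0.093, y = 0.335
  isopentane: x = 0.105, y = 0.312
  benzene: x = 0.803, y = 0.353

y_benzene = 0.353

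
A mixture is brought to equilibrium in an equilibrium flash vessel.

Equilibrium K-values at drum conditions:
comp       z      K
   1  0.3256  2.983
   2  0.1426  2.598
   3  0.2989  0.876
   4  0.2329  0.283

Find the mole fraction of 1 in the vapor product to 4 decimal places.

y_1 = 0.4058

Newton iteration, V/F⁰ = 0.5:
  V/F = 0.5000: g = 0.15105, g' = -0.7315 → V/F = 0.7065
  V/F = 0.7065: g = -0.00309, g' = -0.7997 → V/F = 0.7026
Converged at V/F = 0.7026.
Compositions from xᵢ = zᵢ/(1+V/F(Kᵢ−1)), yᵢ = Kᵢxᵢ:
  1: x = 0.1360, y = 0.4058
  2: x = 0.0672, y = 0.1745
  3: x = 0.3274, y = 0.2868
  4: x = 0.4694, y = 0.1328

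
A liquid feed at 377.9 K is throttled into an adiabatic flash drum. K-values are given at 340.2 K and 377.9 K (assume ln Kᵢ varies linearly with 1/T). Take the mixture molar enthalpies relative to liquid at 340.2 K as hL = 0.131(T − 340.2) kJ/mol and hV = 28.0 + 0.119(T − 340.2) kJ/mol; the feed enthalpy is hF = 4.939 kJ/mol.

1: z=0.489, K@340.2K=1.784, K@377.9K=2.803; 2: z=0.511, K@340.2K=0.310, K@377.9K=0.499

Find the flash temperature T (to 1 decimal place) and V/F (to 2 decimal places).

Adiabatic flash: solve Rachford–Rice at each trial T, then check hF = ψ·hV(T) + (1−ψ)·hL(T).
  T = 340.2 K: K = (1.784, 0.310), RR gives ψ = 0.057, H_out = 1.593 kJ/mol
  T = 377.9 K: K = (2.803, 0.499), RR gives ψ = 0.693, H_out = 24.019 kJ/mol
  T = 359.0 K: K = (2.262, 0.398), RR gives ψ = 0.407, H_out = 13.773 kJ/mol
  T = 349.6 K: K = (2.015, 0.352), RR gives ψ = 0.252, H_out = 8.251 kJ/mol
  T = 344.9 K: K = (1.898, 0.331), RR gives ψ = 0.161, H_out = 5.127 kJ/mol
  T = 342.5 K: K = (1.839, 0.320), RR gives ψ = 0.110, H_out = 3.385 kJ/mol
Linear interpolation between T = 342.5 (H_out = 3.385) and T = 344.9 (H_out = 5.127) on hF = 4.939 gives T ≈ 344.6 K, at which ψ = 0.16.

T = 344.6 K, V/F = 0.16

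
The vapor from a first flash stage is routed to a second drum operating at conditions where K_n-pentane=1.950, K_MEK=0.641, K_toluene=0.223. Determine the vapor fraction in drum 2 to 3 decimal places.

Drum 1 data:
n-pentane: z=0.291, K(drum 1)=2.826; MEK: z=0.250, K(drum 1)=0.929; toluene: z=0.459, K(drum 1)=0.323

V/F (drum 2) = 0.595

Drum 1:
Let ψ₁ = V/F and solve Σ zᵢ(Kᵢ−1)/(1+ψ₁(Kᵢ−1)) = 0.
g(0) = ΣzᵢKᵢ − 1 = 0.203 and g(1) = 1 − Σzᵢ/Kᵢ = -0.793, so a root lies in (0, 1).
Newton iteration, ψ₁⁰ = 0.5:
  ψ₁ = 0.500: g = -0.2104, g' = -0.747 → ψ₁ = 0.218
  ψ₁ = 0.218: g = -0.0029, g' = -0.787 → ψ₁ = 0.215
Converged at ψ₁ = 0.215.
Drum-1 compositions:
  n-pentane: x = 0.209, y = 0.591
  MEK: x = 0.254, y = 0.236
  toluene: x = 0.537, y = 0.173
Drum-2 feed = drum-1 vapor: z₂ = (0.5907, 0.2358, 0.1735).
Drum 2:
Material balance + equilibrium reduce to Σ zᵢ(Kᵢ−1)/(1+ψ₂(Kᵢ−1)) = 0.
g(0) = ΣzᵢKᵢ − 1 = 0.342 and g(1) = 1 − Σzᵢ/Kᵢ = -0.449, so a root lies in (0, 1).
Newton iteration, ψ₂⁰ = 0.5:
  ψ₂ = 0.500: g = 0.0568, g' = -0.570 → ψ₂ = 0.600
  ψ₂ = 0.600: g = -0.0028, g' = -0.633 → ψ₂ = 0.595
Converged at ψ₂ = 0.595.
  n-pentane: x = 0.377, y = 0.736
  MEK: x = 0.300, y = 0.192
  toluene: x = 0.323, y = 0.072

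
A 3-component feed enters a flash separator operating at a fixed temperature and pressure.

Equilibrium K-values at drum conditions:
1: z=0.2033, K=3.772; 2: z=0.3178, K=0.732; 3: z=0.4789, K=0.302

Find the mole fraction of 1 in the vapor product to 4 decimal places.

Material balance + equilibrium reduce to Σ zᵢ(Kᵢ−1)/(1+ψ(Kᵢ−1)) = 0.
Feasibility: ΣzᵢKᵢ = 1.1441, Σzᵢ/Kᵢ = 2.0738 — both > 1, two phases present.
Newton iteration, ψ⁰ = 0.35:
  ψ = 0.3500: g = -0.25029, g' = -0.8388 → ψ = 0.0516
  ψ = 0.0516: g = 0.05988, g' = -1.4701 → ψ = 0.0923
  ψ = 0.0923: g = 0.00406, g' = -1.2809 → ψ = 0.0955
Converged at ψ = 0.0955.
Compositions from xᵢ = zᵢ/(1+ψ(Kᵢ−1)), yᵢ = Kᵢxᵢ:
  1: x = 0.1607, y = 0.6063
  2: x = 0.3261, y = 0.2387
  3: x = 0.5131, y = 0.1550

y_1 = 0.6063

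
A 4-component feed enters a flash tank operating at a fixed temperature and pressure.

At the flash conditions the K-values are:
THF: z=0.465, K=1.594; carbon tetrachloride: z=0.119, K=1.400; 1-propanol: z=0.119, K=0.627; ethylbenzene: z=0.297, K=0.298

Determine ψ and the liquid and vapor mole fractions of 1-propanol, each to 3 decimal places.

Material balance + equilibrium reduce to Σ zᵢ(Kᵢ−1)/(1+ψ(Kᵢ−1)) = 0.
Check two-phase: ΣzᵢKᵢ = 1.071 > 1 and Σzᵢ/Kᵢ = 1.563 > 1, so g(0) = 0.071 > 0 and g(1) = -0.563 < 0.
Iterate (Newton) starting at ψ = 0.43:
  ψ = 0.430: g = -0.0909, g' = -0.442 → ψ = 0.224
  ψ = 0.224: g = -0.0085, g' = -0.370 → ψ = 0.201
Converged at ψ = 0.201.
Compositions from xᵢ = zᵢ/(1+ψ(Kᵢ−1)), yᵢ = Kᵢxᵢ:
  THF: x = 0.415, y = 0.662
  carbon tetrachloride: x = 0.110, y = 0.154
  1-propanol: x = 0.129, y = 0.081
  ethylbenzene: x = 0.346, y = 0.103

ψ = 0.201, x_1-propanol = 0.129, y_1-propanol = 0.081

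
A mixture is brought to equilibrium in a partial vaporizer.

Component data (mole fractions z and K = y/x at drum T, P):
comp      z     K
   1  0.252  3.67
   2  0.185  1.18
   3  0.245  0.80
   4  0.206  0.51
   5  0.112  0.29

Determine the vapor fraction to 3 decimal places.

Let ψ = V/F and solve Σ zᵢ(Kᵢ−1)/(1+ψ(Kᵢ−1)) = 0.
Feasibility: ΣzᵢKᵢ = 1.477, Σzᵢ/Kᵢ = 1.322 — both > 1, two phases present.
Iterate (Newton) starting at ψ = 0.48:
  ψ = 0.480: g = 0.0187, g' = -0.577 → ψ = 0.512
  ψ = 0.512: g = 0.0002, g' = -0.565 → ψ = 0.513
Converged at ψ = 0.513.

ψ = 0.513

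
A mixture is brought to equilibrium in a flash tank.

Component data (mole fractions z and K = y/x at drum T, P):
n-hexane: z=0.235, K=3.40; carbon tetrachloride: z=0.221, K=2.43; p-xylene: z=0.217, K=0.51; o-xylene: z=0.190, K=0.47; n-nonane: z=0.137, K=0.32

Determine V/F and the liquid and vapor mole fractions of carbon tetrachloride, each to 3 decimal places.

V/F = 0.528, x_carbon tetrachloride = 0.126, y_carbon tetrachloride = 0.306

Material balance + equilibrium reduce to Σ zᵢ(Kᵢ−1)/(1+V/F(Kᵢ−1)) = 0.
g(0) = ΣzᵢKᵢ − 1 = 0.580 and g(1) = 1 − Σzᵢ/Kᵢ = -0.418, so a root lies in (0, 1).
Iterate (Newton) starting at V/F = 0.7:
  V/F = 0.700: g = -0.1313, g' = -0.788 → V/F = 0.533
  V/F = 0.533: g = -0.0038, g' = -0.761 → V/F = 0.528
Converged at V/F = 0.528.
Compositions from xᵢ = zᵢ/(1+V/F(Kᵢ−1)), yᵢ = Kᵢxᵢ:
  n-hexane: x = 0.104, y = 0.352
  carbon tetrachloride: x = 0.126, y = 0.306
  p-xylene: x = 0.293, y = 0.149
  o-xylene: x = 0.264, y = 0.124
  n-nonane: x = 0.214, y = 0.068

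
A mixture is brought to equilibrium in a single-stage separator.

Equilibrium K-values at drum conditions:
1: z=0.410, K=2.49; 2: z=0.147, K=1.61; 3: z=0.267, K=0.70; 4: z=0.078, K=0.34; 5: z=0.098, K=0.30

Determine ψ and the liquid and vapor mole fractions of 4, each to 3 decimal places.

ψ = 0.750, x_4 = 0.155, y_4 = 0.053

Let ψ = V/F and solve Σ zᵢ(Kᵢ−1)/(1+ψ(Kᵢ−1)) = 0.
Feasibility: ΣzᵢKᵢ = 1.500, Σzᵢ/Kᵢ = 1.193 — both > 1, two phases present.
Iterate (Newton) starting at ψ = 0.68:
  ψ = 0.680: g = 0.0419, g' = -0.577 → ψ = 0.753
  ψ = 0.753: g = -0.0013, g' = -0.617 → ψ = 0.751
Converged at ψ = 0.750.
Compositions from xᵢ = zᵢ/(1+ψ(Kᵢ−1)), yᵢ = Kᵢxᵢ:
  1: x = 0.194, y = 0.482
  2: x = 0.101, y = 0.162
  3: x = 0.345, y = 0.241
  4: x = 0.155, y = 0.053
  5: x = 0.206, y = 0.062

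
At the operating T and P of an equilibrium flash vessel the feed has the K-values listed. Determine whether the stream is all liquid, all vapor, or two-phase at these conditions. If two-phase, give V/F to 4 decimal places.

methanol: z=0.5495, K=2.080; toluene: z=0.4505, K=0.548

ΣzᵢKᵢ = 1.3898; Σzᵢ/Kᵢ = 1.0863.
Both exceed 1, so a two-phase solution exists.
Material balance + equilibrium reduce to Σ zᵢ(Kᵢ−1)/(1+ψ(Kᵢ−1)) = 0.
Binary case is linear: z₁(K₁−1)(1+ψ(K₂−1)) + z₂(K₂−1)(1+ψ(K₁−1)) = 0
⇒ ψ = [z₁(K₁−1)+z₂(K₂−1)] / [−(K₁−1)(K₂−1)] = 0.38983/0.48816 = 0.7986

two-phase, V/F = 0.7986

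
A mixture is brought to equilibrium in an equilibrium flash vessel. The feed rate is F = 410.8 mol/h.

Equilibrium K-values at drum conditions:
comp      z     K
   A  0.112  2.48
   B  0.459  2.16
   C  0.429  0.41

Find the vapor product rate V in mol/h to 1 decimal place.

V = 252.8 mol/h

Rachford–Rice: g(V/F) = Σ zᵢ(Kᵢ−1)/(1+V/F(Kᵢ−1)) = 0.
Check two-phase: ΣzᵢKᵢ = 1.445 > 1 and Σzᵢ/Kᵢ = 1.304 > 1, so g(0) = 0.445 > 0 and g(1) = -0.304 < 0.
Newton–Raphson from V/F = 0.4:
  V/F = 0.400: g = 0.1365, g' = -0.641 → V/F = 0.613
  V/F = 0.613: g = 0.0015, g' = -0.645 → V/F = 0.615
Converged at V/F = 0.615.
Then V = V/F·F = 0.6154·410.8 = 252.8 mol/h and L = F − V = 158.0 mol/h.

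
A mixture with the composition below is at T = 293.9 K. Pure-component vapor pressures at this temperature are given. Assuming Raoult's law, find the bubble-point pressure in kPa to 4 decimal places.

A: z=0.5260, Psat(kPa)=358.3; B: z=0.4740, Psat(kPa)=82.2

At the bubble point ψ → 0, so ΣzᵢKᵢ = 1 with Kᵢ = Pᵢˢᵃᵗ/P ⇒ P = ΣzᵢPᵢˢᵃᵗ.
P = 0.5260·358.3 + 0.4740·82.2 = 227.4286 kPa

Pbub = 227.4286 kPa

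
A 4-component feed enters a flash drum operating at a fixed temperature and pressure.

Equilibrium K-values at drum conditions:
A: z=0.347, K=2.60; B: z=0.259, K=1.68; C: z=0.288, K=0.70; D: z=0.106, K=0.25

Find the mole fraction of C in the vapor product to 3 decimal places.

Material balance + equilibrium reduce to Σ zᵢ(Kᵢ−1)/(1+V/F(Kᵢ−1)) = 0.
Feasibility: ΣzᵢKᵢ = 1.565, Σzᵢ/Kᵢ = 1.123 — both > 1, two phases present.
Iterate (Newton) starting at V/F = 0.61:
  V/F = 0.610: g = 0.1532, g' = -0.529 → V/F = 0.900
  V/F = 0.900: g = -0.0259, g' = -0.808 → V/F = 0.868
  V/F = 0.868: g = -0.0011, g' = -0.739 → V/F = 0.866
Converged at V/F = 0.866.
Compositions from xᵢ = zᵢ/(1+V/F(Kᵢ−1)), yᵢ = Kᵢxᵢ:
  A: x = 0.145, y = 0.378
  B: x = 0.163, y = 0.274
  C: x = 0.389, y = 0.272
  D: x = 0.302, y = 0.076

y_C = 0.272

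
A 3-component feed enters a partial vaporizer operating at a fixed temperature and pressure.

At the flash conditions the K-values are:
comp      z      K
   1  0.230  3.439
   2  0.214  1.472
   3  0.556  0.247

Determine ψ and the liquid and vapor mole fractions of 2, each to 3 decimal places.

Rachford–Rice: g(ψ) = Σ zᵢ(Kᵢ−1)/(1+ψ(Kᵢ−1)) = 0.
g(0) = ΣzᵢKᵢ − 1 = 0.243 and g(1) = 1 − Σzᵢ/Kᵢ = -1.463, so a root lies in (0, 1).
Newton iteration, ψ⁰ = 0.5:
  ψ = 0.500: g = -0.3370, g' = -1.120 → ψ = 0.199
  ψ = 0.199: g = -0.0225, g' = -1.096 → ψ = 0.179
Converged at ψ = 0.179.
Compositions from xᵢ = zᵢ/(1+ψ(Kᵢ−1)), yᵢ = Kᵢxᵢ:
  1: x = 0.160, y = 0.551
  2: x = 0.197, y = 0.290
  3: x = 0.642, y = 0.159

ψ = 0.179, x_2 = 0.197, y_2 = 0.290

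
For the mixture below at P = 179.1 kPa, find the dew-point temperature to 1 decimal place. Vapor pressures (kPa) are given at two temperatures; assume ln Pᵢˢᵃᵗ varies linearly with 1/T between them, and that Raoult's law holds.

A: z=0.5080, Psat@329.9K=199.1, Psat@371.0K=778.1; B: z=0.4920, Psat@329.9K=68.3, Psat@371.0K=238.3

T = 346.7 K

Dew-point temperature: Σzᵢ·P/Pᵢˢᵃᵗ(T) = 1. Interpolate ln Pᵢˢᵃᵗ = aᵢ + bᵢ/T.
  T = 329.9 K: ΣzᵢP/Pᵢˢᵃᵗ = 1.7471
  T = 371.0 K: ΣzᵢP/Pᵢˢᵃᵗ = 0.4867
  T = 350.4 K: ΣzᵢP/Pᵢˢᵃᵗ = 0.8893
  T = 340.1 K: ΣzᵢP/Pᵢˢᵃᵗ = 1.2358
  T = 345.2 K: ΣzᵢP/Pᵢˢᵃᵗ = 1.0474
  T = 347.8 K: ΣzᵢP/Pᵢˢᵃᵗ = 0.9646
Interpolating between 345.2 K and 347.8 K gives T ≈ 346.7 K.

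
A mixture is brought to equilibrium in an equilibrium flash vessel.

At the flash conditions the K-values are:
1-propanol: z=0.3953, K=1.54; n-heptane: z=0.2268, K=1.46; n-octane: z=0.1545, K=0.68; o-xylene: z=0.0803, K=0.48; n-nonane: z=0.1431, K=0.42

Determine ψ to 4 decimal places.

ψ = 0.5776

Material balance + equilibrium reduce to Σ zᵢ(Kᵢ−1)/(1+ψ(Kᵢ−1)) = 0.
g(0) = ΣzᵢKᵢ − 1 = 0.1436 and g(1) = 1 − Σzᵢ/Kᵢ = -0.1472, so a root lies in (0, 1).
Newton iteration, ψ⁰ = 0.45:
  ψ = 0.4500: g = 0.03359, g' = -0.2543 → ψ = 0.5821
  ψ = 0.5821: g = -0.00123, g' = -0.2748 → ψ = 0.5776
Converged at ψ = 0.5776.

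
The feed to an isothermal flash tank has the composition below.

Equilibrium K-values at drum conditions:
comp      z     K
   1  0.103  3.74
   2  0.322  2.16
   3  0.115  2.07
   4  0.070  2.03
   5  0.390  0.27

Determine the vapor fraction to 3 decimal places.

ψ = 0.538

Newton–Raphson from ψ = 0.5:
  ψ = 0.500: g = 0.0349, g' = -0.915 → ψ = 0.538
Converged at ψ = 0.538.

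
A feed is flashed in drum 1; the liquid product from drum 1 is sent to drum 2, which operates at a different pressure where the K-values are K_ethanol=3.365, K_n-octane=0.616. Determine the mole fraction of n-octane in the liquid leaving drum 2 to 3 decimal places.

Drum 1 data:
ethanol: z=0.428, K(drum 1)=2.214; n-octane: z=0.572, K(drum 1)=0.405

x_n-octane (drum 2) = 0.860

Drum 1:
Rachford–Rice: g(ψ₁) = Σ zᵢ(Kᵢ−1)/(1+ψ₁(Kᵢ−1)) = 0.
Check two-phase: ΣzᵢKᵢ = 1.179 > 1 and Σzᵢ/Kᵢ = 1.606 > 1, so g(0) = 0.179 > 0 and g(1) = -0.606 < 0.
Binary case is linear: z₁(K₁−1)(1+ψ₁(K₂−1)) + z₂(K₂−1)(1+ψ₁(K₁−1)) = 0
⇒ ψ₁ = [z₁(K₁−1)+z₂(K₂−1)] / [−(K₁−1)(K₂−1)] = 0.1793/0.7223 = 0.248
Drum-1 compositions:
  ethanol: x = 0.329, y = 0.728
  n-octane: x = 0.671, y = 0.272
Drum-2 feed = drum-1 liquid: z₂ = (0.3289, 0.6711).
Drum 2:
Rachford–Rice: g(ψ₂) = Σ zᵢ(Kᵢ−1)/(1+ψ₂(Kᵢ−1)) = 0.
Check two-phase: ΣzᵢKᵢ = 1.520 > 1 and Σzᵢ/Kᵢ = 1.187 > 1, so g(0) = 0.520 > 0 and g(1) = -0.187 < 0.
Binary case is linear: z₁(K₁−1)(1+ψ₂(K₂−1)) + z₂(K₂−1)(1+ψ₂(K₁−1)) = 0
⇒ ψ₂ = [z₁(K₁−1)+z₂(K₂−1)] / [−(K₁−1)(K₂−1)] = 0.5202/0.9082 = 0.573
  ethanol: x = 0.140, y = 0.470
  n-octane: x = 0.860, y = 0.530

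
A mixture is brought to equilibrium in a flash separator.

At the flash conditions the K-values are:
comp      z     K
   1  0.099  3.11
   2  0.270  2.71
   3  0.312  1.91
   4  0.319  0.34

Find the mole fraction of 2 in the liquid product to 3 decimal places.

x_2 = 0.115

Material balance + equilibrium reduce to Σ zᵢ(Kᵢ−1)/(1+V/F(Kᵢ−1)) = 0.
g(0) = ΣzᵢKᵢ − 1 = 0.744 and g(1) = 1 − Σzᵢ/Kᵢ = -0.233, so a root lies in (0, 1).
Iterate (Newton) starting at V/F = 0.5:
  V/F = 0.500: g = 0.2314, g' = -0.765 → V/F = 0.802
  V/F = 0.802: g = -0.0112, g' = -0.915 → V/F = 0.790
Converged at V/F = 0.790.
Compositions from xᵢ = zᵢ/(1+V/F(Kᵢ−1)), yᵢ = Kᵢxᵢ:
  1: x = 0.037, y = 0.115
  2: x = 0.115, y = 0.311
  3: x = 0.182, y = 0.347
  4: x = 0.667, y = 0.227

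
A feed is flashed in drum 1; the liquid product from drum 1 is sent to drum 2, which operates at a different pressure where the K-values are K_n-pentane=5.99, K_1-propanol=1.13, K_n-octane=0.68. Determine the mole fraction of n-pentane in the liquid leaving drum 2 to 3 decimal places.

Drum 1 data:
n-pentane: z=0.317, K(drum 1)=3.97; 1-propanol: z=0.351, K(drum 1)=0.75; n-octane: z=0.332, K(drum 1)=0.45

x_n-pentane (drum 2) = 0.029

Drum 1:
Rachford–Rice: g(ψ₁) = Σ zᵢ(Kᵢ−1)/(1+ψ₁(Kᵢ−1)) = 0.
g(0) = ΣzᵢKᵢ − 1 = 0.671 and g(1) = 1 − Σzᵢ/Kᵢ = -0.286, so a root lies in (0, 1).
Newton iteration, ψ₁⁰ = 0.36:
  ψ₁ = 0.360: g = 0.1309, g' = -0.836 → ψ₁ = 0.517
  ψ₁ = 0.517: g = 0.0156, g' = -0.660 → ψ₁ = 0.540
  ψ₁ = 0.540: g = 0.0002, g' = -0.645 → ψ₁ = 0.541
Converged at ψ₁ = 0.541.
Drum-1 compositions:
  n-pentane: x = 0.122, y = 0.483
  1-propanol: x = 0.406, y = 0.304
  n-octane: x = 0.472, y = 0.213
Drum-2 feed = drum-1 liquid: z₂ = (0.1217, 0.4059, 0.4725).
Drum 2:
Rachford–Rice: g(ψ₂) = Σ zᵢ(Kᵢ−1)/(1+ψ₂(Kᵢ−1)) = 0.
Feasibility: ΣzᵢKᵢ = 1.509, Σzᵢ/Kᵢ = 1.074 — both > 1, two phases present.
Newton–Raphson from ψ₂ = 0.5:
  ψ₂ = 0.500: g = 0.0432, g' = -0.323 → ψ₂ = 0.634
  ψ₂ = 0.634: g = 0.0049, g' = -0.257 → ψ₂ = 0.653
Converged at ψ₂ = 0.653.
  n-pentane: x = 0.029, y = 0.171
  1-propanol: x = 0.374, y = 0.423
  n-octane: x = 0.597, y = 0.406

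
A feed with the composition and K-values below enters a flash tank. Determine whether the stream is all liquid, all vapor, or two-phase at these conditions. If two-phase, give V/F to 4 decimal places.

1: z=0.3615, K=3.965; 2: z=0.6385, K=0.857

ΣzᵢKᵢ = 1.9805; Σzᵢ/Kᵢ = 0.8362.
Since Σzᵢ/Kᵢ < 1 the mixture is above its dew point — single vapor phase.

all vapor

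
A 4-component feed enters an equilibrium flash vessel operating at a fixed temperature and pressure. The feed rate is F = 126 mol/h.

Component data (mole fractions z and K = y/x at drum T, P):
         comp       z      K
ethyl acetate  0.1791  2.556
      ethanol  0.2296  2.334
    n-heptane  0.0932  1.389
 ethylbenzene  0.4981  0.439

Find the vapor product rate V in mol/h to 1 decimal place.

V = 59.3 mol/h

Rachford–Rice: g(ψ) = Σ zᵢ(Kᵢ−1)/(1+ψ(Kᵢ−1)) = 0.
Feasibility: ΣzᵢKᵢ = 1.3418, Σzᵢ/Kᵢ = 1.3702 — both > 1, two phases present.
Newton–Raphson from ψ = 0.5:
  ψ = 0.5000: g = -0.01755, g' = -0.5969 → ψ = 0.4706
Converged at ψ = 0.4706.
Then V = ψ·F = 0.4706·126 = 59.3 mol/h and L = F − V = 66.7 mol/h.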